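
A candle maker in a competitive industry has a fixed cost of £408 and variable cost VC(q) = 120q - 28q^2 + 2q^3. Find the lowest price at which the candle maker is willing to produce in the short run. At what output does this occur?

The shutdown price is the minimum of AVC. VC = 120q - 28q^2 + 2q^3, so AVC = 120 - 28q + 2q^2.
At the minimum of AVC, MC = AVC. MC = 120 - 56q + 6q^2; setting MC = AVC gives 4q^2 - 28q = 0, so q = 7. min AVC = 22.
The firm shuts down for any P below £22.

£22 per unit, at q = 7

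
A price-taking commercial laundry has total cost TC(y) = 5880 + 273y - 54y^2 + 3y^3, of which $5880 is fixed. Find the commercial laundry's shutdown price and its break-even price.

AVC = 273 - 54y + 3y^2; minimized at y = 9, giving min AVC = $30. That is the shutdown price.
ATC = 5880/y + 273 - 54y + 3y^2. Setting dATC/dy = −5880/y^2 − 54 + 6y = 0 gives y = 14 (since 6·14^3 − 54·14^2 = 5880).
min ATC = 5880/14 + 273 − 54·14 + 3·14^2 = $525. That is the break-even price.
Between these two prices the firm operates at a loss; above $525 it earns a profit.

Shutdown price = $30; break-even price = $525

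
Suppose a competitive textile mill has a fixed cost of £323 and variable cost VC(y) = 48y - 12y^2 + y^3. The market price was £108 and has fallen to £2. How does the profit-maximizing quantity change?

AVC = 48 - 12y + y^2, minimized at y = 6 where min AVC = £12. MC = 48 - 24y + 3y^2.
With P = £108 above the shutdown price, P = MC gives y = 10.
At P = £2 < min AVC = £12, price no longer covers variable cost at any output, so the firm shuts down: y = 0.

Output falls from 10 to 0 (the firm shuts down)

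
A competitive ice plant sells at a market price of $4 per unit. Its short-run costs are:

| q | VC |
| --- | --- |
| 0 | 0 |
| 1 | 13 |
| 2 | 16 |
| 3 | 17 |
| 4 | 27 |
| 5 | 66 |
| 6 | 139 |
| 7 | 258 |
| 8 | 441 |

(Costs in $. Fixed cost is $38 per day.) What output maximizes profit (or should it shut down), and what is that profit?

Compute π = P·q − TC at each output: q=0: -38; q=1: -47; q=2: -46; q=3: -43; q=4: -49; q=5: -84; q=6: -153; q=7: -268; q=8: -447.
Profit is highest at q = 0. Equivalently, the lowest AVC in the table is 17/3 ≈ $5.67 at q = 3, and P = $4 falls below it — price never covers variable cost, so the firm shuts down and loses only its fixed cost.

q = 0 (shut down); profit = -$38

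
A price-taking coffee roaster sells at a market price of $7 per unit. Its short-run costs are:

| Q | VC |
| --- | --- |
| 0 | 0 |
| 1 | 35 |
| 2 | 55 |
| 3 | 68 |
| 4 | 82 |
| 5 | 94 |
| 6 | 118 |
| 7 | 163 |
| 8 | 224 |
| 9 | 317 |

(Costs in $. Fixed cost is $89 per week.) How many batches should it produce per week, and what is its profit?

Compute π = P·Q − TC at each output: Q=0: -89; Q=1: -117; Q=2: -130; Q=3: -136; Q=4: -143; Q=5: -148; Q=6: -165; Q=7: -203; Q=8: -257; Q=9: -343.
Profit is highest at Q = 0. Equivalently, the lowest AVC in the table is 94/5 ≈ $18.80 at Q = 5, and P = $7 falls below it — price never covers variable cost, so the firm shuts down and loses only its fixed cost.

Q = 0 (shut down); profit = -$89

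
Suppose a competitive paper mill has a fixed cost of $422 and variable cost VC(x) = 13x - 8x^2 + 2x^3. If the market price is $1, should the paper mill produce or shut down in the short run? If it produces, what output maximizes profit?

From TC, MC = TC'(x) = 13 - 16x + 6x^2 and AVC = VC/x = 13 - 8x + 2x^2.
The AVC parabola has its vertex at x = 8/4 = 2, where AVC = 13 - 8·2 + 2·2^2 = $5.
P = $1 lies below min AVC = $5; no output level covers variable cost.
The firm minimizes its loss by shutting down and losing only its fixed cost of $422.

Shut down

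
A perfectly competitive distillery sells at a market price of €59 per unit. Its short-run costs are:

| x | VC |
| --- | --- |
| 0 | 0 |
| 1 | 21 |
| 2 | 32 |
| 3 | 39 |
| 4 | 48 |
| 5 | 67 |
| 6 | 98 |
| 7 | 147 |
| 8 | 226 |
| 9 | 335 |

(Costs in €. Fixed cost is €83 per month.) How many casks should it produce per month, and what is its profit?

x = 7; profit = €183

Compute π = P·x − TC at each output: x=0: -83; x=1: -45; x=2: 3; x=3: 55; x=4: 105; x=5: 145; x=6: 173; x=7: 183; x=8: 163; x=9: 113.
Profit is maximized at x = 7. AVC there is 147/7 = €21 ≤ P, so producing beats shutting down (which would give -€83).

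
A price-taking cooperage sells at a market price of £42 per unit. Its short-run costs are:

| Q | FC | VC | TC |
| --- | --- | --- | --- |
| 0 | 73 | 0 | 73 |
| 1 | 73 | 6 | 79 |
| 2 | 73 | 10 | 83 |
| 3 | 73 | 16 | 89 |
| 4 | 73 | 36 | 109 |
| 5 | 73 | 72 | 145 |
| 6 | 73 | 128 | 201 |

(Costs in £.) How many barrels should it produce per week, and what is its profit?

Profit at each row (π = 42Q − TC): Q=0: -73; Q=1: -37; Q=2: 1; Q=3: 37; Q=4: 59; Q=5: 65; Q=6: 51.
Profit is maximized at Q = 5. AVC there is 72/5 = £14.40 ≤ P, so producing beats shutting down (which would give -£73).

Q = 5; profit = £65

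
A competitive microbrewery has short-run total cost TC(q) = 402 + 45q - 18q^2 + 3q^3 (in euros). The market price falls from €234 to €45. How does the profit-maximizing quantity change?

MC = 45 - 36q + 9q^2; the shutdown threshold is min AVC = €18 (at q = 3).
With P = €234 above the shutdown price, P = MC gives q = 7.
At P = €45 ≥ min AVC, set P = MC: q = 4. The firm stays open but cuts output.

Output falls from 7 to 4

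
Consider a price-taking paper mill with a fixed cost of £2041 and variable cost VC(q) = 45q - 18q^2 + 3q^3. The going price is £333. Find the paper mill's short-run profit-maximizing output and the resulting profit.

AVC = 45 - 18q + 3q^2; min AVC = £18 at q = 3. Since P = £333 ≥ min AVC, the firm produces.
With MC = 45 - 36q + 9q^2, P = MC on the upward-sloping part at q* = 8.
TR = 333·8 = 2664. TC = 2041 + 744 = 2785. Profit = 2664 − 2785 = -£121.
Shutting down would mean losing the fixed cost of £2041, so operating at a loss of £121 is better by £1920.

Profit = -£121 at q = 8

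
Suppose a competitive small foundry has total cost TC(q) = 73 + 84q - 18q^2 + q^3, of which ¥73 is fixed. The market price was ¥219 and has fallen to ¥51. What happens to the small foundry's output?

Output falls from 15 to 11

AVC = 84 - 18q + q^2, minimized at q = 9 where min AVC = ¥3. MC = 84 - 36q + 3q^2.
With P = ¥219 above the shutdown price, P = MC gives q = 15.
At P = ¥51 ≥ min AVC, set P = MC: q = 11. The firm stays open but cuts output.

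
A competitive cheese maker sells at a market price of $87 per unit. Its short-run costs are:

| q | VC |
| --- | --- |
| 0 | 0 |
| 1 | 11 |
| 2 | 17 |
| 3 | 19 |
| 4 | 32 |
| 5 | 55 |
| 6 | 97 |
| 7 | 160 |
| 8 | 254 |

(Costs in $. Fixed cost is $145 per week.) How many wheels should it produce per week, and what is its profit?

Compute π = P·q − TC at each output: q=0: -145; q=1: -69; q=2: 12; q=3: 97; q=4: 171; q=5: 235; q=6: 280; q=7: 304; q=8: 297.
Profit is maximized at q = 7. AVC there is 160/7 = $22.86 ≤ P, so producing beats shutting down (which would give -$145).

q = 7; profit = $304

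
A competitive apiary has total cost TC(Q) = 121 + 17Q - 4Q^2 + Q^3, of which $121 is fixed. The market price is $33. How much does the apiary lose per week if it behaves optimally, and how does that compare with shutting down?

AVC = 17 - 4Q + Q^2; min AVC = $13 at Q = 2. Since P = $33 ≥ min AVC, the firm produces.
MC = 17 - 8Q + 3Q^2. Setting P = MC and taking the root on the rising branch gives Q* = 4.
TR = 33·4 = 132. TC = 121 + 68 = 189. Profit = 132 − 189 = -$57.
By producing, the firm covers all variable cost plus $64 of fixed cost; shutting down would lose the full $121.

Profit = -$57 at Q = 4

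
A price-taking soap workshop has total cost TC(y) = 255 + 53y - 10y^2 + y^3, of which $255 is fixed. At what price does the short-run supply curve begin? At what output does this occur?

$28 per unit, at y = 5

The firm shuts down when price falls below the minimum of average variable cost. AVC = VC/y = 53 - 10y + y^2.
At the minimum of AVC, MC = AVC. MC = 53 - 20y + 3y^2; setting MC = AVC gives 2y^2 - 10y = 0, so y = 5. min AVC = 28.
For P < $28 the firm produces nothing.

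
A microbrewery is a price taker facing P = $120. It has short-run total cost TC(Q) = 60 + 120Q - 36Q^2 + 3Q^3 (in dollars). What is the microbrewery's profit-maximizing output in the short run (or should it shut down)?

Produce at Q = 8

From TC, MC = TC'(Q) = 120 - 72Q + 9Q^2 and AVC = VC/Q = 120 - 36Q + 3Q^2.
AVC hits its minimum where MC = AVC, at Q = 6, giving min AVC = 120 - 36·6 + 3·6^2 = $12.
Since P = $120 ≥ min AVC = $12, price covers variable cost and the firm should produce.
P = MC gives -72Q + 9Q^2 = 0, with roots 0 and 8. Take the larger (rising MC): Q* = 8.
Check: AVC at Q = 8 is $24 ≤ P, so revenue covers variable cost.
Profit = P·Q − TC = 120·8 − 252 = $708.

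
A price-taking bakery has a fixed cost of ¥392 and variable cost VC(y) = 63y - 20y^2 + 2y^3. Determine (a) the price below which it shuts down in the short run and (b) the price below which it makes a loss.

Shutdown price = ¥13; break-even price = ¥77

Shutdown price = min AVC. AVC = 63 - 20y + 2y^2, with vertex at y = 5 and minimum ¥13.
ATC = 392/y + 63 - 20y + 2y^2. Setting dATC/dy = −392/y^2 − 20 + 4y = 0 gives y = 7 (since 4·7^3 − 20·7^2 = 392).
min ATC = 392/7 + 63 − 20·7 + 2·7^2 = ¥77. That is the break-even price.
Between these two prices the firm operates at a loss; above ¥77 it earns a profit.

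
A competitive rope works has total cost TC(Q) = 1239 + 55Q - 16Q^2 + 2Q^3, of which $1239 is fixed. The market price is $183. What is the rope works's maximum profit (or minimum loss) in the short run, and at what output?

Profit = -$215 at Q = 8

AVC = 55 - 16Q + 2Q^2; min AVC = $23 at Q = 4. Since P = $183 ≥ min AVC, the firm produces.
MC = 55 - 32Q + 6Q^2. Setting P = MC and taking the root on the rising branch gives Q* = 8.
TR = 183·8 = 1464. TC = 1239 + 440 = 1679. Profit = 1464 − 1679 = -$215.
Shutting down would mean losing the fixed cost of $1239, so operating at a loss of $215 is better by $1024.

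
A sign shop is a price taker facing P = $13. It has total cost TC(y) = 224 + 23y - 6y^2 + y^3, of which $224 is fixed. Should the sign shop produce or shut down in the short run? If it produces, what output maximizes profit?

Shut down

Strip out fixed cost: VC = 23y - 6y^2 + y^3. Then AVC = 23 - 6y + y^2 and MC = 23 - 12y + 3y^2.
The AVC parabola has its vertex at y = 6/2 = 3, where AVC = 23 - 6·3 + 3^2 = $14.
P = $13 lies below min AVC = $14; no output level covers variable cost.
The firm minimizes its loss by shutting down and losing only its fixed cost of $224.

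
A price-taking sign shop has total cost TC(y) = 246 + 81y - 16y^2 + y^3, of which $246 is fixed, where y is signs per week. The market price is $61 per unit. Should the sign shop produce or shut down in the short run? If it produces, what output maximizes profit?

Variable cost is VC = 81y - 16y^2 + y^3, so AVC = VC/y = 81 - 16y + y^2 and MC = dTC/dy = 81 - 32y + 3y^2.
AVC is minimized where dAVC/dy = -16 + 2y = 0, at y = 8; min AVC = 81 - 16·8 + 8^2 = $17.
Since P = $61 ≥ min AVC = $17, price covers variable cost and the firm should produce.
P = MC gives 20 - 32y + 3y^2 = 0, with roots 2/3 and 10. Take the larger (rising MC): y* = 10.
Check: AVC at y = 10 is $21 ≤ P, so revenue covers variable cost.
Profit = P·y − TC = 61·10 − 456 = $154.

Produce at y = 10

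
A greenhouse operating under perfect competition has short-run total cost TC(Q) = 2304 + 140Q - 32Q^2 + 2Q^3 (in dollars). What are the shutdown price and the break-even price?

Shutdown price = min AVC. AVC = 140 - 32Q + 2Q^2, with vertex at Q = 8 and minimum $12.
ATC = 2304/Q + 140 - 32Q + 2Q^2. Setting dATC/dQ = −2304/Q^2 − 32 + 4Q = 0 gives Q = 12 (since 4·12^3 − 32·12^2 = 2304).
min ATC = 2304/12 + 140 − 32·12 + 2·12^2 = $236. That is the break-even price.
For $12 ≤ P < $236 the firm produces at a loss; below $12 it shuts down.

Shutdown price = $12; break-even price = $236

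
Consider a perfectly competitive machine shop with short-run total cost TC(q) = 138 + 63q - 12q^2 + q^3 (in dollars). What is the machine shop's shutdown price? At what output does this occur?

$27 per unit, at q = 6

The shutdown price is the minimum of AVC. VC = 63q - 12q^2 + q^3, so AVC = 63 - 12q + q^2.
dAVC/dq = -12 + 2q = 0 gives q = 6. min AVC = 63 - 12·6 + 6^2 = 27.
The firm shuts down for any P below $27.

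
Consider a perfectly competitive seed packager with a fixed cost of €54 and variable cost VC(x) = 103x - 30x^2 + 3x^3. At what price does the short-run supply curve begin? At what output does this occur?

€28 per unit, at x = 5

Short-run supply begins at min AVC. From VC = 103x - 30x^2 + 3x^3, AVC = 103 - 30x + 3x^2.
dAVC/dx = -30 + 6x = 0 gives x = 5. min AVC = 103 - 30·5 + 3·5^2 = 28.
For P < €28 the firm produces nothing.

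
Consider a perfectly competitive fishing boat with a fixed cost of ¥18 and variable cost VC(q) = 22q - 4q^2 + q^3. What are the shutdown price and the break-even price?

Shutdown price = min AVC. AVC = 22 - 4q + q^2, with vertex at q = 2 and minimum ¥18.
ATC = 18/q + 22 - 4q + q^2. Setting dATC/dq = −18/q^2 − 4 + 2q = 0 gives q = 3 (since 2·3^3 − 4·3^2 = 18).
min ATC = 18/3 + 22 − 4·3 + 3^2 = ¥25. That is the break-even price.
For ¥18 ≤ P < ¥25 the firm produces at a loss; below ¥18 it shuts down.

Shutdown price = ¥18; break-even price = ¥25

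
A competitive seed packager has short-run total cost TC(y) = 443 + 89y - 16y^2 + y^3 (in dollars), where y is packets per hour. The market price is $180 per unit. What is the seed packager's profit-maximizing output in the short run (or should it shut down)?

Variable cost is VC = 89y - 16y^2 + y^3, so AVC = VC/y = 89 - 16y + y^2 and MC = dTC/dy = 89 - 32y + 3y^2.
The AVC parabola has its vertex at y = 16/2 = 8, where AVC = 89 - 16·8 + 8^2 = $25.
Because $180 ≥ $25, revenue can cover variable cost; the firm operates.
Set P = MC: 180 = 89 - 32y + 3y^2 → -91 - 32y + 3y^2 = 0. The roots are y = -7/3 and y = 13; the profit-maximizing output is on the rising part of MC, so y* = 13.
Check: AVC at y = 13 is $50 ≤ P, so revenue covers variable cost.
Profit = P·y − TC = 180·13 − 1093 = $1247.

Produce at y = 13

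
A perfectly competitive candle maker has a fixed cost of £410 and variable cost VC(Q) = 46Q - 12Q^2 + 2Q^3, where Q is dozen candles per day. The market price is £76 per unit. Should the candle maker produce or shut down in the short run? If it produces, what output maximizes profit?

Strip out fixed cost: VC = 46Q - 12Q^2 + 2Q^3. Then AVC = 46 - 12Q + 2Q^2 and MC = 46 - 24Q + 6Q^2.
AVC is minimized where dAVC/dQ = -12 + 4Q = 0, at Q = 3; min AVC = 46 - 12·3 + 2·3^2 = £28.
Since P = £76 ≥ min AVC = £28, price covers variable cost and the firm should produce.
Set P = MC: 76 = 46 - 24Q + 6Q^2 → -30 - 24Q + 6Q^2 = 0. The roots are Q = -1 and Q = 5; the profit-maximizing output is on the rising part of MC, so Q* = 5.
Check: AVC at Q = 5 is £36 ≤ P, so revenue covers variable cost.
Profit = P·Q − TC = 76·5 − 590 = -£210, a loss, but smaller than the £410 fixed cost the firm would lose by shutting down.

Produce at Q = 5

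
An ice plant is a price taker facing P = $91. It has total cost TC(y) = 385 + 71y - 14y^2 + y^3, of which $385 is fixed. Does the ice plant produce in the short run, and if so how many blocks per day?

Produce at y = 10

Variable cost is VC = 71y - 14y^2 + y^3, so AVC = VC/y = 71 - 14y + y^2 and MC = dTC/dy = 71 - 28y + 3y^2.
AVC is minimized where dAVC/dy = -14 + 2y = 0, at y = 7; min AVC = 71 - 14·7 + 7^2 = $22.
P = $91 exceeds min AVC = $22, so the firm stays open.
P = MC gives -20 - 28y + 3y^2 = 0, with roots -2/3 and 10. Take the larger (rising MC): y* = 10.
Check: AVC at y = 10 is $31 ≤ P, so revenue covers variable cost.
Profit = P·y − TC = 91·10 − 695 = $215.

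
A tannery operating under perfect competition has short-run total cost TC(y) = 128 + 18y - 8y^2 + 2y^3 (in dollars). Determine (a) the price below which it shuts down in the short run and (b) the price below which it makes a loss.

Shutdown price = min AVC. AVC = 18 - 8y + 2y^2, with vertex at y = 2 and minimum $10.
ATC = 128/y + 18 - 8y + 2y^2. Setting dATC/dy = −128/y^2 − 8 + 4y = 0 gives y = 4 (since 4·4^3 − 8·4^2 = 128).
min ATC = 128/4 + 18 − 8·4 + 2·4^2 = $50. That is the break-even price.
Between these two prices the firm operates at a loss; above $50 it earns a profit.

Shutdown price = $10; break-even price = $50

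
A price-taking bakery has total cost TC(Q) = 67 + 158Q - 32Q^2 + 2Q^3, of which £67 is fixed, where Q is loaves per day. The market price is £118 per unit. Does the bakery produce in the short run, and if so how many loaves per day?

Produce at Q = 10

Strip out fixed cost: VC = 158Q - 32Q^2 + 2Q^3. Then AVC = 158 - 32Q + 2Q^2 and MC = 158 - 64Q + 6Q^2.
AVC hits its minimum where MC = AVC, at Q = 8, giving min AVC = 158 - 32·8 + 2·8^2 = £30.
Because £118 ≥ £30, revenue can cover variable cost; the firm operates.
P = MC gives 40 - 64Q + 6Q^2 = 0, with roots 2/3 and 10. Take the larger (rising MC): Q* = 10.
Check: AVC at Q = 10 is £38 ≤ P, so revenue covers variable cost.
Profit = P·Q − TC = 118·10 − 447 = £733.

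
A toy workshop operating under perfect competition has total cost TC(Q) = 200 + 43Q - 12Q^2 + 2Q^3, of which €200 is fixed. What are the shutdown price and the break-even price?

AVC = 43 - 12Q + 2Q^2; minimized at Q = 3, giving min AVC = €25. That is the shutdown price.
ATC = 200/Q + 43 - 12Q + 2Q^2. Setting dATC/dQ = −200/Q^2 − 12 + 4Q = 0 gives Q = 5 (since 4·5^3 − 12·5^2 = 200).
min ATC = 200/5 + 43 − 12·5 + 2·5^2 = €73. That is the break-even price.
For €25 ≤ P < €73 the firm produces at a loss; below €25 it shuts down.

Shutdown price = €25; break-even price = €73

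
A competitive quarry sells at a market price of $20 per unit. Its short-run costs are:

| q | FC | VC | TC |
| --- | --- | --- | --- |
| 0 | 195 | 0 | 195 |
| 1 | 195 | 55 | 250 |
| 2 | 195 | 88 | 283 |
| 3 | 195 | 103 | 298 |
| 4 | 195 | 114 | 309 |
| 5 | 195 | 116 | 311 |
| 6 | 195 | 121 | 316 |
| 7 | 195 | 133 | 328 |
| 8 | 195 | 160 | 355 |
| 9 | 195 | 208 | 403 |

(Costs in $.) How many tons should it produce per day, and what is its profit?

Tabulate TR − TC: q=0: -195; q=1: -230; q=2: -243; q=3: -238; q=4: -229; q=5: -211; q=6: -196; q=7: -188; q=8: -195; q=9: -223.
Profit is maximized at q = 7. AVC there is 133/7 = $19 ≤ P, so producing beats shutting down (which would give -$195).

q = 7; profit = -$188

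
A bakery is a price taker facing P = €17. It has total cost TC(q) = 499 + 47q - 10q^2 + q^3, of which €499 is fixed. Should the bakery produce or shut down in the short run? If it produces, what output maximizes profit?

From TC, MC = TC'(q) = 47 - 20q + 3q^2 and AVC = VC/q = 47 - 10q + q^2.
AVC is minimized where dAVC/dq = -10 + 2q = 0, at q = 5; min AVC = 47 - 10·5 + 5^2 = €22.
With P < min AVC (€17 < €22), every unit sold adds to the loss.
The firm minimizes its loss by shutting down and losing only its fixed cost of €499.

Shut down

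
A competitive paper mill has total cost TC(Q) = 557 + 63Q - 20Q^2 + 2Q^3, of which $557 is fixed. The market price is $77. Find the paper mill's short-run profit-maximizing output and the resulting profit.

Profit = -$165 at Q = 7

AVC = 63 - 20Q + 2Q^2 has its minimum $13 at Q = 5; price $77 clears that bar, so the firm operates.
MC = 63 - 40Q + 6Q^2. Setting P = MC and taking the root on the rising branch gives Q* = 7.
TR = 77·7 = 539. TC = 557 + 147 = 704. Profit = 539 − 704 = -$165.
By producing, the firm covers all variable cost plus $392 of fixed cost; shutting down would lose the full $557.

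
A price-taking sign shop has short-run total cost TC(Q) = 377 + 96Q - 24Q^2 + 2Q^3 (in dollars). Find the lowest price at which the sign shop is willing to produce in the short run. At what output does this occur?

$24 per unit, at Q = 6

The firm shuts down when price falls below the minimum of average variable cost. AVC = VC/Q = 96 - 24Q + 2Q^2.
At the minimum of AVC, MC = AVC. MC = 96 - 48Q + 6Q^2; setting MC = AVC gives 4Q^2 - 24Q = 0, so Q = 6. min AVC = 24.
So the shutdown price is $24.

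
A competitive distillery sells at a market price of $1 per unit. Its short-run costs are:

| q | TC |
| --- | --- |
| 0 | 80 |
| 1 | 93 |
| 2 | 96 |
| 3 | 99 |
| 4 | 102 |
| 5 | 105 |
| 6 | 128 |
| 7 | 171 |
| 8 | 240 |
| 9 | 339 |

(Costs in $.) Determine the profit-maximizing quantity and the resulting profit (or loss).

q = 0 (shut down); profit = -$80

Compute π = P·q − TC at each output: q=0: -80; q=1: -92; q=2: -94; q=3: -96; q=4: -98; q=5: -100; q=6: -122; q=7: -164; q=8: -232; q=9: -330.
Profit is highest at q = 0. Equivalently, the lowest AVC in the table is 25/5 ≈ $5 at q = 5, and P = $1 falls below it — price never covers variable cost, so the firm shuts down and loses only its fixed cost.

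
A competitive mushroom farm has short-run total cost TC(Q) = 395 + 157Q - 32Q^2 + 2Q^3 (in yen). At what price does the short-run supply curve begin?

The firm shuts down when price falls below the minimum of average variable cost. AVC = VC/Q = 157 - 32Q + 2Q^2.
dAVC/dQ = -32 + 4Q = 0 gives Q = 8. min AVC = 157 - 32·8 + 2·8^2 = 29.
The firm shuts down for any P below ¥29.

¥29 per unit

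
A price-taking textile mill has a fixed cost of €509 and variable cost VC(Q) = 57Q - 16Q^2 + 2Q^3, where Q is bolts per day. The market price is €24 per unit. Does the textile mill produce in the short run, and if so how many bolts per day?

Variable cost is VC = 57Q - 16Q^2 + 2Q^3, so AVC = VC/Q = 57 - 16Q + 2Q^2 and MC = dTC/dQ = 57 - 32Q + 6Q^2.
AVC hits its minimum where MC = AVC, at Q = 4, giving min AVC = 57 - 16·4 + 2·4^2 = €25.
With P < min AVC (€24 < €25), every unit sold adds to the loss.
The firm minimizes its loss by shutting down and losing only its fixed cost of €509.

Shut down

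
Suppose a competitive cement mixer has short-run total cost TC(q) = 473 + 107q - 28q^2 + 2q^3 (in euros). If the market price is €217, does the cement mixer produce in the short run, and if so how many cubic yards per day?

Produce at q = 11

From TC, MC = TC'(q) = 107 - 56q + 6q^2 and AVC = VC/q = 107 - 28q + 2q^2.
AVC is minimized where dAVC/dq = -28 + 4q = 0, at q = 7; min AVC = 107 - 28·7 + 2·7^2 = €9.
Because €217 ≥ €9, revenue can cover variable cost; the firm operates.
Set P = MC: 217 = 107 - 56q + 6q^2 → -110 - 56q + 6q^2 = 0. The roots are q = -5/3 and q = 11; the profit-maximizing output is on the rising part of MC, so q* = 11.
Check: AVC at q = 11 is €41 ≤ P, so revenue covers variable cost.
Profit = P·q − TC = 217·11 − 924 = €1463.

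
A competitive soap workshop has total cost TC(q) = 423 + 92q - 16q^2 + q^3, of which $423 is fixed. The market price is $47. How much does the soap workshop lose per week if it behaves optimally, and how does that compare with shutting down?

AVC = 92 - 16q + q^2 has its minimum $28 at q = 8; price $47 clears that bar, so the firm operates.
With MC = 92 - 32q + 3q^2, P = MC on the upward-sloping part at q* = 9.
TR = 47·9 = 423. TC = 423 + 261 = 684. Profit = 423 − 684 = -$261.
That loss of $261 beats the $423 the firm would lose by shutting down; producing recovers $162 of fixed cost.

Profit = -$261 at q = 9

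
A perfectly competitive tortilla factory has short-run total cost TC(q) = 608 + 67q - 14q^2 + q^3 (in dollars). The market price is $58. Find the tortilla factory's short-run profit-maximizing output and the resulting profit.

Profit = -$284 at q = 9

AVC = 67 - 14q + q^2; min AVC = $18 at q = 7. Since P = $58 ≥ min AVC, the firm produces.
With MC = 67 - 28q + 3q^2, P = MC on the upward-sloping part at q* = 9.
TR = 58·9 = 522. TC = 608 + 198 = 806. Profit = 522 − 806 = -$284.
Shutting down would mean losing the fixed cost of $608, so operating at a loss of $284 is better by $324.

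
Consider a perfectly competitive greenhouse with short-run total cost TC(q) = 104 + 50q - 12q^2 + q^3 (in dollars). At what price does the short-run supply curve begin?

Short-run supply begins at min AVC. From VC = 50q - 12q^2 + q^3, AVC = 50 - 12q + q^2.
At the minimum of AVC, MC = AVC. MC = 50 - 24q + 3q^2; setting MC = AVC gives 2q^2 - 12q = 0, so q = 6. min AVC = 14.
So the shutdown price is $14.

$14 per unit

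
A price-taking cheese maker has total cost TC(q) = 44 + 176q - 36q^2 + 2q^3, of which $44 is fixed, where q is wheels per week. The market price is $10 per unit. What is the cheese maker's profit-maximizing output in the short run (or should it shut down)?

Strip out fixed cost: VC = 176q - 36q^2 + 2q^3. Then AVC = 176 - 36q + 2q^2 and MC = 176 - 72q + 6q^2.
AVC is minimized where dAVC/dq = -36 + 4q = 0, at q = 9; min AVC = 176 - 36·9 + 2·9^2 = $14.
With P < min AVC ($10 < $14), every unit sold adds to the loss.
The firm minimizes its loss by shutting down and losing only its fixed cost of $44.

Shut down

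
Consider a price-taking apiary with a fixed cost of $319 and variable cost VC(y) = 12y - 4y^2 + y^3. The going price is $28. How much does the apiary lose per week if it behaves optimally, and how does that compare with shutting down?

AVC = 12 - 4y + y^2 has its minimum $8 at y = 2; price $28 clears that bar, so the firm operates.
MC = 12 - 8y + 3y^2. Setting P = MC and taking the root on the rising branch gives y* = 4.
TR = 28·4 = 112. TC = 319 + 48 = 367. Profit = 112 − 367 = -$255.
That loss of $255 beats the $319 the firm would lose by shutting down; producing recovers $64 of fixed cost.

Profit = -$255 at y = 4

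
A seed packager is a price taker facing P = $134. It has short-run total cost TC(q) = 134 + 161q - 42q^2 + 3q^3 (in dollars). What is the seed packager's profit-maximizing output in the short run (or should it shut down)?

Produce at q = 9

From TC, MC = TC'(q) = 161 - 84q + 9q^2 and AVC = VC/q = 161 - 42q + 3q^2.
AVC hits its minimum where MC = AVC, at q = 7, giving min AVC = 161 - 42·7 + 3·7^2 = $14.
Because $134 ≥ $14, revenue can cover variable cost; the firm operates.
P = MC gives 27 - 84q + 9q^2 = 0, with roots 1/3 and 9. Take the larger (rising MC): q* = 9.
Check: AVC at q = 9 is $26 ≤ P, so revenue covers variable cost.
Profit = P·q − TC = 134·9 − 368 = $838.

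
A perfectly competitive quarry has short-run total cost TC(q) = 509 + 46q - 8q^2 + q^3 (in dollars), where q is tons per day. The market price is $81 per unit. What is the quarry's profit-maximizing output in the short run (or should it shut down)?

Variable cost is VC = 46q - 8q^2 + q^3, so AVC = VC/q = 46 - 8q + q^2 and MC = dTC/dq = 46 - 16q + 3q^2.
The AVC parabola has its vertex at q = 8/2 = 4, where AVC = 46 - 8·4 + 4^2 = $30.
Since P = $81 ≥ min AVC = $30, price covers variable cost and the firm should produce.
P = MC gives -35 - 16q + 3q^2 = 0, with roots -5/3 and 7. Take the larger (rising MC): q* = 7.
Check: AVC at q = 7 is $39 ≤ P, so revenue covers variable cost.
Profit = P·q − TC = 81·7 − 782 = -$215, a loss, but smaller than the $509 fixed cost the firm would lose by shutting down.

Produce at q = 7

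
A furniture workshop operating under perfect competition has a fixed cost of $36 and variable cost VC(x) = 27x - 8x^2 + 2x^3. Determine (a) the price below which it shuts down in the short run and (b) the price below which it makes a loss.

Shutdown price = min AVC. AVC = 27 - 8x + 2x^2, with vertex at x = 2 and minimum $19.
ATC = 36/x + 27 - 8x + 2x^2. Setting dATC/dx = −36/x^2 − 8 + 4x = 0 gives x = 3 (since 4·3^3 − 8·3^2 = 36).
min ATC = 36/3 + 27 − 8·3 + 2·3^2 = $33. That is the break-even price.
For $19 ≤ P < $33 the firm produces at a loss; below $19 it shuts down.

Shutdown price = $19; break-even price = $33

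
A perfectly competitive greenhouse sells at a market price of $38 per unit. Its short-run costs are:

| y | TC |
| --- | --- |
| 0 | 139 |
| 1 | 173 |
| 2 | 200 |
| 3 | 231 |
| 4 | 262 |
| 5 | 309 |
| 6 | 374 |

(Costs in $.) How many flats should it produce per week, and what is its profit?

y = 4; profit = -$110

Profit at each row (π = 38y − TC): y=0: -139; y=1: -135; y=2: -124; y=3: -117; y=4: -110; y=5: -119; y=6: -146.
Profit is maximized at y = 4. AVC there is 123/4 = $30.75 ≤ P, so producing beats shutting down (which would give -$139).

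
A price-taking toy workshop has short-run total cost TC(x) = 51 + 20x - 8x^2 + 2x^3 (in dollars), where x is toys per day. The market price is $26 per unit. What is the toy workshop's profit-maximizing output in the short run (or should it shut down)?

Produce at x = 3

Variable cost is VC = 20x - 8x^2 + 2x^3, so AVC = VC/x = 20 - 8x + 2x^2 and MC = dTC/dx = 20 - 16x + 6x^2.
AVC is minimized where dAVC/dx = -8 + 4x = 0, at x = 2; min AVC = 20 - 8·2 + 2·2^2 = $12.
P = $26 exceeds min AVC = $12, so the firm stays open.
Solving P = MC: -6 - 16x + 6x^2 = 0 ⇒ x = -1/3 or 3. On the upward-sloping branch, x* = 3.
Check: AVC at x = 3 is $14 ≤ P, so revenue covers variable cost.
Profit = P·x − TC = 26·3 − 93 = -$15, a loss, but smaller than the $51 fixed cost the firm would lose by shutting down.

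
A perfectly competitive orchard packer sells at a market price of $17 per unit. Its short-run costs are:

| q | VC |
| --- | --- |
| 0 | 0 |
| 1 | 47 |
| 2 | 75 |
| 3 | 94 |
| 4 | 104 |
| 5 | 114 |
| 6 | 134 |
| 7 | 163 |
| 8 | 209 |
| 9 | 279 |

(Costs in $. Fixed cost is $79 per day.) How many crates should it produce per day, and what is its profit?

q = 0 (shut down); profit = -$79

Tabulate TR − TC: q=0: -79; q=1: -109; q=2: -120; q=3: -122; q=4: -115; q=5: -108; q=6: -111; q=7: -123; q=8: -152; q=9: -205.
Profit is highest at q = 0. Equivalently, the lowest AVC in the table is 134/6 ≈ $22.33 at q = 6, and P = $17 falls below it — price never covers variable cost, so the firm shuts down and loses only its fixed cost.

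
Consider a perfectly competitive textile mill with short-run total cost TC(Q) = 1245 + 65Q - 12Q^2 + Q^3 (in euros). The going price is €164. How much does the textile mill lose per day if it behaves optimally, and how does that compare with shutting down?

Profit = -€35 at Q = 11

AVC = 65 - 12Q + Q^2; min AVC = €29 at Q = 6. Since P = €164 ≥ min AVC, the firm produces.
With MC = 65 - 24Q + 3Q^2, P = MC on the upward-sloping part at Q* = 11.
TR = 164·11 = 1804. TC = 1245 + 594 = 1839. Profit = 1804 − 1839 = -€35.
Shutting down would mean losing the fixed cost of €1245, so operating at a loss of €35 is better by €1210.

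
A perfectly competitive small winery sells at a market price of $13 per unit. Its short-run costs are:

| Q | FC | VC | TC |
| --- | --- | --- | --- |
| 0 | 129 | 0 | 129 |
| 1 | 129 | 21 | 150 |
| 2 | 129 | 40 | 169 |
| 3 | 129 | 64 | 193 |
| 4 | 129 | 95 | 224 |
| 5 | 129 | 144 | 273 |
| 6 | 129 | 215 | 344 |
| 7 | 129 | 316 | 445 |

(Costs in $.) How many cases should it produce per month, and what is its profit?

Tabulate TR − TC: Q=0: -129; Q=1: -137; Q=2: -143; Q=3: -154; Q=4: -172; Q=5: -208; Q=6: -266; Q=7: -354.
Profit is highest at Q = 0. Equivalently, the lowest AVC in the table is 40/2 ≈ $20 at Q = 2, and P = $13 falls below it — price never covers variable cost, so the firm shuts down and loses only its fixed cost.

Q = 0 (shut down); profit = -$129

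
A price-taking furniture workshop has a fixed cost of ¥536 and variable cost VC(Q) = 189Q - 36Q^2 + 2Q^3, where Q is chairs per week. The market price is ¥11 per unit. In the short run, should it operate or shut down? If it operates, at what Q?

Shut down

Variable cost is VC = 189Q - 36Q^2 + 2Q^3, so AVC = VC/Q = 189 - 36Q + 2Q^2 and MC = dTC/dQ = 189 - 72Q + 6Q^2.
AVC hits its minimum where MC = AVC, at Q = 9, giving min AVC = 189 - 36·9 + 2·9^2 = ¥27.
Since P = ¥11 < min AVC = ¥27, price fails to cover variable cost at any output.
Shutting down limits the loss to fixed cost, ¥536.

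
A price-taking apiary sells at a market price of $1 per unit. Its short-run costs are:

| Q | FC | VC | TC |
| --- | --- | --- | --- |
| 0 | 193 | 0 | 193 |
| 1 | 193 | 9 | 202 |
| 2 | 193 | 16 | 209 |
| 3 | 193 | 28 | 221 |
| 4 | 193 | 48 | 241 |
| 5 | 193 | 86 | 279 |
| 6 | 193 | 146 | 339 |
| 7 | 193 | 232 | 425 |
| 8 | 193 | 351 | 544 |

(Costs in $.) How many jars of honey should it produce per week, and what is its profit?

Tabulate TR − TC: Q=0: -193; Q=1: -201; Q=2: -207; Q=3: -218; Q=4: -237; Q=5: -274; Q=6: -333; Q=7: -418; Q=8: -536.
Profit is highest at Q = 0. Equivalently, the lowest AVC in the table is 16/2 ≈ $8 at Q = 2, and P = $1 falls below it — price never covers variable cost, so the firm shuts down and loses only its fixed cost.

Q = 0 (shut down); profit = -$193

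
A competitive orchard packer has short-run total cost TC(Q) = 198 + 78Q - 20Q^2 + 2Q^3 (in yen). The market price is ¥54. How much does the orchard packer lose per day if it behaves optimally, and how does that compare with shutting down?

AVC = 78 - 20Q + 2Q^2 has its minimum ¥28 at Q = 5; price ¥54 clears that bar, so the firm operates.
MC = 78 - 40Q + 6Q^2. Setting P = MC and taking the root on the rising branch gives Q* = 6.
TR = 54·6 = 324. TC = 198 + 180 = 378. Profit = 324 − 378 = -¥54.
Shutting down would mean losing the fixed cost of ¥198, so operating at a loss of ¥54 is better by ¥144.

Profit = -¥54 at Q = 6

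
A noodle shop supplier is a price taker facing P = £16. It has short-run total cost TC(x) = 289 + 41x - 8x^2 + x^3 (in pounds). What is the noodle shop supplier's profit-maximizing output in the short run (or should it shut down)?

Strip out fixed cost: VC = 41x - 8x^2 + x^3. Then AVC = 41 - 8x + x^2 and MC = 41 - 16x + 3x^2.
AVC hits its minimum where MC = AVC, at x = 4, giving min AVC = 41 - 8·4 + 4^2 = £25.
With P < min AVC (£16 < £25), every unit sold adds to the loss.
Best response: produce nothing and absorb the £289 fixed cost.

Shut down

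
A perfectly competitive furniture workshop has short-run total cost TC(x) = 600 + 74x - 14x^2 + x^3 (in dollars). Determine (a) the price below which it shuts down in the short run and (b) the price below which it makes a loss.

Shutdown price = min AVC. AVC = 74 - 14x + x^2, with vertex at x = 7 and minimum $25.
ATC = 600/x + 74 - 14x + x^2. Setting dATC/dx = −600/x^2 − 14 + 2x = 0 gives x = 10 (since 2·10^3 − 14·10^2 = 600).
min ATC = 600/10 + 74 − 14·10 + 10^2 = $94. That is the break-even price.
Between these two prices the firm operates at a loss; above $94 it earns a profit.

Shutdown price = $25; break-even price = $94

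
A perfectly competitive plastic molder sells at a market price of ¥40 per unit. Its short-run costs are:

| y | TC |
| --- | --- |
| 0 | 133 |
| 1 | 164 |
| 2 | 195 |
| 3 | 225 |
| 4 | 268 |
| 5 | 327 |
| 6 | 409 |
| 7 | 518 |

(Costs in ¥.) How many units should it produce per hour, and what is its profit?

Compute π = P·y − TC at each output: y=0: -133; y=1: -124; y=2: -115; y=3: -105; y=4: -108; y=5: -127; y=6: -169; y=7: -238.
Profit is maximized at y = 3. AVC there is 92/3 = ¥30.67 ≤ P, so producing beats shutting down (which would give -¥133).

y = 3; profit = -¥105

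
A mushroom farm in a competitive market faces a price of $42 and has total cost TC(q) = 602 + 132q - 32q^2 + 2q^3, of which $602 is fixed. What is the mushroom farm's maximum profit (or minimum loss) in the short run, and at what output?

AVC = 132 - 32q + 2q^2; min AVC = $4 at q = 8. Since P = $42 ≥ min AVC, the firm produces.
With MC = 132 - 64q + 6q^2, P = MC on the upward-sloping part at q* = 9.
TR = 42·9 = 378. TC = 602 + 54 = 656. Profit = 378 − 656 = -$278.
Shutting down would mean losing the fixed cost of $602, so operating at a loss of $278 is better by $324.

Profit = -$278 at q = 9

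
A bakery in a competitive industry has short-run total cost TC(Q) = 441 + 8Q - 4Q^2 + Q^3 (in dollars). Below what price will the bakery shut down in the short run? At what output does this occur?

$4 per unit, at Q = 2

Short-run supply begins at min AVC. From VC = 8Q - 4Q^2 + Q^3, AVC = 8 - 4Q + Q^2.
At the minimum of AVC, MC = AVC. MC = 8 - 8Q + 3Q^2; setting MC = AVC gives 2Q^2 - 4Q = 0, so Q = 2. min AVC = 4.
So the shutdown price is $4.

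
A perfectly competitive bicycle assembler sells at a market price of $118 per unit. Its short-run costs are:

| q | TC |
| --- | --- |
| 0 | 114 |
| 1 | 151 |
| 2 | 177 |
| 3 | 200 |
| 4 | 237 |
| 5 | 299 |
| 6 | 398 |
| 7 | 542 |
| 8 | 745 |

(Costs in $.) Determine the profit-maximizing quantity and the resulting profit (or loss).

q = 6; profit = $310

Compute π = P·q − TC at each output: q=0: -114; q=1: -33; q=2: 59; q=3: 154; q=4: 235; q=5: 291; q=6: 310; q=7: 284; q=8: 199.
Profit is maximized at q = 6. AVC there is 284/6 = $47.33 ≤ P, so producing beats shutting down (which would give -$114).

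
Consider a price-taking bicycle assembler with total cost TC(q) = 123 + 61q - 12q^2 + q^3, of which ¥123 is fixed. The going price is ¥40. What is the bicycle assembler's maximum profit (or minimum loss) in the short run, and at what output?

AVC = 61 - 12q + q^2; min AVC = ¥25 at q = 6. Since P = ¥40 ≥ min AVC, the firm produces.
With MC = 61 - 24q + 3q^2, P = MC on the upward-sloping part at q* = 7.
TR = 40·7 = 280. TC = 123 + 182 = 305. Profit = 280 − 305 = -¥25.
Shutting down would mean losing the fixed cost of ¥123, so operating at a loss of ¥25 is better by ¥98.

Profit = -¥25 at q = 7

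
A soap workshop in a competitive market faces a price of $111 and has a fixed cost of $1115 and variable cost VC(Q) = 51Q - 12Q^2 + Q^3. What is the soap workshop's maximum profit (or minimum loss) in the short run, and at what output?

Profit = -$315 at Q = 10

AVC = 51 - 12Q + Q^2; min AVC = $15 at Q = 6. Since P = $111 ≥ min AVC, the firm produces.
MC = 51 - 24Q + 3Q^2. Setting P = MC and taking the root on the rising branch gives Q* = 10.
TR = 111·10 = 1110. TC = 1115 + 310 = 1425. Profit = 1110 − 1425 = -$315.
Shutting down would mean losing the fixed cost of $1115, so operating at a loss of $315 is better by $800.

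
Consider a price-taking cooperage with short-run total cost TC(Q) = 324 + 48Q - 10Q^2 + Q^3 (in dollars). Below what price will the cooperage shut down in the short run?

The shutdown price is the minimum of AVC. VC = 48Q - 10Q^2 + Q^3, so AVC = 48 - 10Q + Q^2.
dAVC/dQ = -10 + 2Q = 0 gives Q = 5. min AVC = 48 - 10·5 + 5^2 = 23.
The firm shuts down for any P below $23.

$23 per unit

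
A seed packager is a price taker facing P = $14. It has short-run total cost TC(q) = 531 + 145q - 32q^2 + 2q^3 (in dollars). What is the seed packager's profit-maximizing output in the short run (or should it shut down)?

Strip out fixed cost: VC = 145q - 32q^2 + 2q^3. Then AVC = 145 - 32q + 2q^2 and MC = 145 - 64q + 6q^2.
The AVC parabola has its vertex at q = 32/4 = 8, where AVC = 145 - 32·8 + 2·8^2 = $17.
With P < min AVC ($14 < $17), every unit sold adds to the loss.
Shutting down limits the loss to fixed cost, $531.

Shut down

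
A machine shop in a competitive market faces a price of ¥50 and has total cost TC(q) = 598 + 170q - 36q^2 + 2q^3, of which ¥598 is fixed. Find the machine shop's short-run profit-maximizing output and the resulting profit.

Profit = -¥198 at q = 10

AVC = 170 - 36q + 2q^2 has its minimum ¥8 at q = 9; price ¥50 clears that bar, so the firm operates.
MC = 170 - 72q + 6q^2. Setting P = MC and taking the root on the rising branch gives q* = 10.
TR = 50·10 = 500. TC = 598 + 100 = 698. Profit = 500 − 698 = -¥198.
Shutting down would mean losing the fixed cost of ¥598, so operating at a loss of ¥198 is better by ¥400.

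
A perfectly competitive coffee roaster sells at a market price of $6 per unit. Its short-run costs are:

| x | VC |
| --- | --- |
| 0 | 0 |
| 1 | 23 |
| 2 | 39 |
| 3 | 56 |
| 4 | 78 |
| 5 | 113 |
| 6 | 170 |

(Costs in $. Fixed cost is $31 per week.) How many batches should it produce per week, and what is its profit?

Compute π = P·x − TC at each output: x=0: -31; x=1: -48; x=2: -58; x=3: -69; x=4: -85; x=5: -114; x=6: -165.
Profit is highest at x = 0. Equivalently, the lowest AVC in the table is 56/3 ≈ $18.67 at x = 3, and P = $6 falls below it — price never covers variable cost, so the firm shuts down and loses only its fixed cost.

x = 0 (shut down); profit = -$31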